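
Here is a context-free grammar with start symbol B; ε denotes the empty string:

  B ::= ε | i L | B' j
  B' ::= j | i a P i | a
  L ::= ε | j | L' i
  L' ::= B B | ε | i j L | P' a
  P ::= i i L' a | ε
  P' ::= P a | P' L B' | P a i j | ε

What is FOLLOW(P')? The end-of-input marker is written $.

{ a, i, j }

In L' ::= P' a: add FIRST(a) = { a }.
In P' ::= P' L B': add FIRST(L B') = { a, i, j }.
Union: FOLLOW(P') = { a, i, j }.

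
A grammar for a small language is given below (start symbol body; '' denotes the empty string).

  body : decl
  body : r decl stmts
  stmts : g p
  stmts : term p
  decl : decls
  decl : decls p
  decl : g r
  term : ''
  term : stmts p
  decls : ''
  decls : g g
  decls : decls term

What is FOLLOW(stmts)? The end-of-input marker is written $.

In body : r decl stmts: stmts is at the end, add FOLLOW(body) = { $ }.
In term : stmts p: add FIRST(p) = { p }.
Union: FOLLOW(stmts) = { $, p }.

{ $, p }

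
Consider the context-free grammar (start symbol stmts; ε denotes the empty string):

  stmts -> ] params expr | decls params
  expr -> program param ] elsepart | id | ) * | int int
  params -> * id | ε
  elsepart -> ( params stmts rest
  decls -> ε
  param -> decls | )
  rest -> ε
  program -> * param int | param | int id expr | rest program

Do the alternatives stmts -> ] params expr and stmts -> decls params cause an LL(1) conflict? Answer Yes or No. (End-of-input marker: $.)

FIRST(] params expr) = { ] } and FIRST(decls params) = { *, ε }.
The second alternative is nullable and FOLLOW(stmts) = { $, ), ] } shares ] with FIRST of the first — conflict.

Yes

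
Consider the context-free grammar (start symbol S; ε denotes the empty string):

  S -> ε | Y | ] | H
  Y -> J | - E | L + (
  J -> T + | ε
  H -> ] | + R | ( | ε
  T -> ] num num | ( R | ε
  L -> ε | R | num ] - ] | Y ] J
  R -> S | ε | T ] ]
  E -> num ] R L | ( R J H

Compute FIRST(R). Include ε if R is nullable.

{ (, +, -, ], num, ε }

From R -> S: add FIRST(S) = { (, +, -, ], num, ε } (including ε since S is nullable).
R -> ε contributes ε.
From R -> T ] ]: T nullable, take FIRST(T) ∪ {]} = { (, ] }.
Union: FIRST(R) = { (, +, -, ], num, ε }.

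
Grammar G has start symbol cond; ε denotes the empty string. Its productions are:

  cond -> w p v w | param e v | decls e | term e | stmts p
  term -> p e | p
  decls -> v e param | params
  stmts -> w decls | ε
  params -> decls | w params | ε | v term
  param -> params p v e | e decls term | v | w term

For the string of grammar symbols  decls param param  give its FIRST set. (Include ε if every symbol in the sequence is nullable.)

Add FIRST(decls)\{ε} = { v, w }; decls is nullable, continue.
Add FIRST(param) = { e, p, v, w }; param is not nullable, stop.

{ e, p, v, w }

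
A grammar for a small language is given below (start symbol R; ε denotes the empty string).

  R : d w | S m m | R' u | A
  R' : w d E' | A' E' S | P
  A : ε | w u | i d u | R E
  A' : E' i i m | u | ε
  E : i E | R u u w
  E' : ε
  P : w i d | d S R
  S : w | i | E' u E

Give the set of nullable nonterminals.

{ A, A', E', R }

Directly nullable (have an ε-production): A, A', E'.
R : A with every symbol nullable, so R is nullable.
No other nonterminal has a production whose RHS symbols are all nullable.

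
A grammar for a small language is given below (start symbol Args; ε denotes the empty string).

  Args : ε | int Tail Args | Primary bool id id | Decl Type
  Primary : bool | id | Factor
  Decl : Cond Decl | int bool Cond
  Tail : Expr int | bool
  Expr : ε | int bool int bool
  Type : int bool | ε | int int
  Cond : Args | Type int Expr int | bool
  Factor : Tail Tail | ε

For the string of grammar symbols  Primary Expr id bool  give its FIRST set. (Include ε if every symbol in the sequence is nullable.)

{ bool, id, int }

Add FIRST(Primary)\{ε} = { bool, id, int }; Primary is nullable, continue.
Add FIRST(Expr)\{ε} = { int }; Expr is nullable, continue.
id is a terminal; add {id} and stop.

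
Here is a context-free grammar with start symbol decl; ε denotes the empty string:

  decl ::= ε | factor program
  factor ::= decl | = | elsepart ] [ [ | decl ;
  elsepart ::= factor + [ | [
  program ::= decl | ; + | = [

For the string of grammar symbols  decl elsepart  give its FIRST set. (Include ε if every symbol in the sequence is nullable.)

Add FIRST(decl)\{ε} = { +, ;, =, [ }; decl is nullable, continue.
Add FIRST(elsepart) = { +, ;, =, [ }; elsepart is not nullable, stop.

{ +, ;, =, [ }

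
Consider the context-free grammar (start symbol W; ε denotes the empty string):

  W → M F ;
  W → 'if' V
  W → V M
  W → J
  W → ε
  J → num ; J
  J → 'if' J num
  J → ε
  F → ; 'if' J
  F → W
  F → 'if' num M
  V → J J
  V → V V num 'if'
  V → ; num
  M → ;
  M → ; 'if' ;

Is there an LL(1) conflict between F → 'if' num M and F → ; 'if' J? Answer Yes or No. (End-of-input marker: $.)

No

FIRST('if' num M) = { 'if' } and FIRST(; 'if' J) = { ; }.
The FIRST sets are disjoint and neither alternative is nullable — no conflict.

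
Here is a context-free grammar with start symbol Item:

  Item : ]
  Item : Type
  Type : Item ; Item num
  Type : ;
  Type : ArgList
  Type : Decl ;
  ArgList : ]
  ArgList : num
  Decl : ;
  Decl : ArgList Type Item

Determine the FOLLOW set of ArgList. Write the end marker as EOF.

In Type : ArgList: ArgList is at the end, add FOLLOW(Type) = { EOF, ;, ], num }.
In Decl : ArgList Type Item: add FIRST(Type Item) = { ;, ], num }.
Union: FOLLOW(ArgList) = { EOF, ;, ], num }.

{ EOF, ;, ], num }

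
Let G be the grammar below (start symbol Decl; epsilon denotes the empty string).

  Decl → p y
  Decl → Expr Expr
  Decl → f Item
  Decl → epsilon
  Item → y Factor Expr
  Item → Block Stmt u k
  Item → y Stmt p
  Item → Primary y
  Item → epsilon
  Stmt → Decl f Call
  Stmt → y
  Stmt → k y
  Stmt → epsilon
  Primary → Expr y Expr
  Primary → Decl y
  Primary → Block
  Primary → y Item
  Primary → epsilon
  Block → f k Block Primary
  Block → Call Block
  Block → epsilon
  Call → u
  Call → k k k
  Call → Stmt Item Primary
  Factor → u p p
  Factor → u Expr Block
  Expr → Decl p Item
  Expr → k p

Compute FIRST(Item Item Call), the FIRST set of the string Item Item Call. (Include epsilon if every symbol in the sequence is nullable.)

{ f, k, p, u, y, epsilon }

Add FIRST(Item)\{epsilon} = { f, k, p, u, y }; Item is nullable, continue.
Add FIRST(Item)\{epsilon} = { f, k, p, u, y }; Item is nullable, continue.
Add FIRST(Call)\{epsilon} = { f, k, p, u, y }; Call is nullable, continue.
Every symbol is nullable, so include epsilon.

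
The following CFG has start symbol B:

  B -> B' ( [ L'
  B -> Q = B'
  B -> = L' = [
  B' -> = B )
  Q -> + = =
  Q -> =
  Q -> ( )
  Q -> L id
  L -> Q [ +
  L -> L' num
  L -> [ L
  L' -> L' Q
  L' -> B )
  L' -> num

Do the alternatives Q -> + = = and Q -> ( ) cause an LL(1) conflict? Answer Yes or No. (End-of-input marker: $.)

No

FIRST(+ = =) = { + } and FIRST(( )) = { ( }.
The FIRST sets are disjoint and neither alternative is nullable — no conflict.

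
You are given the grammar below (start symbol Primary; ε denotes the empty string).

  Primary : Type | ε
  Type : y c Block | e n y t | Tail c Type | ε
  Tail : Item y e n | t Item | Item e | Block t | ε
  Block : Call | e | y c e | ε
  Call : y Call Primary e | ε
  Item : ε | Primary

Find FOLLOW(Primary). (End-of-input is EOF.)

Primary is the start symbol, so EOF ∈ FOLLOW(Primary).
In Call : y Call Primary e: add FIRST(e) = { e }.
In Item : Primary: Primary is at the end, add FOLLOW(Item) = { c, e, y }.
Union: FOLLOW(Primary) = { EOF, c, e, y }.

{ EOF, c, e, y }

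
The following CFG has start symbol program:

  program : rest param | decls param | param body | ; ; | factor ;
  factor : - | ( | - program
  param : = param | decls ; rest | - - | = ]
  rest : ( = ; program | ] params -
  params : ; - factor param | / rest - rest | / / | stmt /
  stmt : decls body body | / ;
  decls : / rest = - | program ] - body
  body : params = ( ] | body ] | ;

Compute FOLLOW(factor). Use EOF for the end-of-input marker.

{ (, -, /, ;, =, ] }

In program : factor ;: add FIRST(;) = { ; }.
In params : ; - factor param: add FIRST(param) = { (, -, /, ;, =, ] }.
Union: FOLLOW(factor) = { (, -, /, ;, =, ] }.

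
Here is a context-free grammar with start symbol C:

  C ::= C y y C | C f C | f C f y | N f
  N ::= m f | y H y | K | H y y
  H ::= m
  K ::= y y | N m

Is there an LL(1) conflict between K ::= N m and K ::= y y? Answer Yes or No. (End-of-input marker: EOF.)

FIRST(N m) = { m, y } and FIRST(y y) = { y }.
Both contain y, so the two alternatives are not disjoint — LL(1) conflict.

Yes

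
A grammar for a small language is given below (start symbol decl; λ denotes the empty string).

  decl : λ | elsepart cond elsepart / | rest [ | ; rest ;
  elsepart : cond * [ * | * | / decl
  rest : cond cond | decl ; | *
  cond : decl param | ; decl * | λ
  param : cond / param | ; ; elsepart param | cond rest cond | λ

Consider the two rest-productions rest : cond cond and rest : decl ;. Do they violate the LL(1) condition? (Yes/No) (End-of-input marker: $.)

FIRST(cond cond) = { *, /, ;, [, λ } and FIRST(decl ;) = { *, /, ;, [ }.
Both contain *, so the two alternatives are not disjoint — LL(1) conflict.

Yes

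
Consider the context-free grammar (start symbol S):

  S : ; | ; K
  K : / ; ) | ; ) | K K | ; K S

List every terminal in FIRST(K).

K : / ; ) contributes {/}.
K : ; ) contributes {;}.
From K : K K: add FIRST(K) = { /, ; }.
K : ; K S contributes {;}.
Union: FIRST(K) = { /, ; }.

{ /, ; }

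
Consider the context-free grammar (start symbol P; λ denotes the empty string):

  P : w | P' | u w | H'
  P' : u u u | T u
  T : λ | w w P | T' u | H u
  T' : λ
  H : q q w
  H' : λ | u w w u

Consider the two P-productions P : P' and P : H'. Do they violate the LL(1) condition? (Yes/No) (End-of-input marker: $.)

Yes

FIRST(P') = { q, u, w } and FIRST(H') = { u, λ }.
Both contain u, so the two alternatives are not disjoint — LL(1) conflict.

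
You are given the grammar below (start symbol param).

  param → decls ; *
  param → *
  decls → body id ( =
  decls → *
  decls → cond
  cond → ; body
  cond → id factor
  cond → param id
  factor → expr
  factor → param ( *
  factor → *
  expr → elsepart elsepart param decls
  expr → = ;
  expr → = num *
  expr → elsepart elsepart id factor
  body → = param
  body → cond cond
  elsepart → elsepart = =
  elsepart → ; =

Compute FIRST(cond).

cond → ; body contributes {;}.
cond → id factor contributes {id}.
From cond → param id: add FIRST(param) = { *, ;, =, id }.
Union: FIRST(cond) = { *, ;, =, id }.

{ *, ;, =, id }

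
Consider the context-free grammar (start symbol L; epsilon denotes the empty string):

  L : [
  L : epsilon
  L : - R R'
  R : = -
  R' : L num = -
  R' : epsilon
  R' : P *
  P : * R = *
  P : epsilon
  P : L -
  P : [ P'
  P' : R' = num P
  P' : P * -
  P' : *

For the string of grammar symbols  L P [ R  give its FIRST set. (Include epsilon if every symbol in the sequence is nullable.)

{ *, -, [ }

Add FIRST(L)\{epsilon} = { -, [ }; L is nullable, continue.
Add FIRST(P)\{epsilon} = { *, -, [ }; P is nullable, continue.
[ is a terminal; add {[} and stop.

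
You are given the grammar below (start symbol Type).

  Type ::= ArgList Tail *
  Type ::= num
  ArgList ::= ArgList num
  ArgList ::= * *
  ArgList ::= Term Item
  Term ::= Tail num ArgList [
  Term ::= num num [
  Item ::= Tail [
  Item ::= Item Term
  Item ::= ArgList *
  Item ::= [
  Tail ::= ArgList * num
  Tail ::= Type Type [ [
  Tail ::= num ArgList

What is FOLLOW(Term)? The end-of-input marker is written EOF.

{ *, [, num }

In ArgList ::= Term Item: add FIRST(Item) = { *, [, num }.
In Item ::= Item Term: Term is at the end, add FOLLOW(Item) = { *, [, num }.
Union: FOLLOW(Term) = { *, [, num }.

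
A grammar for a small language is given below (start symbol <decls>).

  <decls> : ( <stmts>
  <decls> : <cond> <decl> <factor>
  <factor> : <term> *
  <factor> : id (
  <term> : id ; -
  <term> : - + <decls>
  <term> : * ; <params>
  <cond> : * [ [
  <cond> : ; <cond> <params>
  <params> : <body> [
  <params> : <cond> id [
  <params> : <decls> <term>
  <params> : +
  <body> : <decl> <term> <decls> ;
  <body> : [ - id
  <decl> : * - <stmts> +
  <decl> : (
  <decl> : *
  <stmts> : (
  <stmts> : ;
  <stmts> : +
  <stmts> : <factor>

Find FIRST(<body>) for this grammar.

From <body> : <decl> <term> <decls> ;: add FIRST(<decl>) = { (, * }.
<body> : [ - id contributes {[}.
Union: FIRST(<body>) = { (, *, [ }.

{ (, *, [ }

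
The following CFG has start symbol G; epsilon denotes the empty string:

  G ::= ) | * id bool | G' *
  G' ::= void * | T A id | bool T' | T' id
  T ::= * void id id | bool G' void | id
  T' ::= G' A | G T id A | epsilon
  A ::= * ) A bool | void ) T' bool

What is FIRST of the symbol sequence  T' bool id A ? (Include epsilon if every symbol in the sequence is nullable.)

Add FIRST(T')\{epsilon} = { ), *, bool, id, void }; T' is nullable, continue.
bool is a terminal; add {bool} and stop.

{ ), *, bool, id, void }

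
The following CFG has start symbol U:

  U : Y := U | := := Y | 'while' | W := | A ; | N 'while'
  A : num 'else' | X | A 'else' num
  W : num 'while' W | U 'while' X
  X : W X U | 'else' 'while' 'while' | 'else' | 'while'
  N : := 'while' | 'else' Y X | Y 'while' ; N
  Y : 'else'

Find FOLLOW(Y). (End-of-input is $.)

{ $, 'else', 'while', :=, ;, num }

In U : Y := U: add FIRST(:= U) = { := }.
In U : := := Y: Y is at the end, add FOLLOW(U) = { $, 'else', 'while', :=, ;, num }.
In N : 'else' Y X: add FIRST(X) = { 'else', 'while', :=, num }.
In N : Y 'while' ; N: add FIRST('while' ; N) = { 'while' }.
Union: FOLLOW(Y) = { $, 'else', 'while', :=, ;, num }.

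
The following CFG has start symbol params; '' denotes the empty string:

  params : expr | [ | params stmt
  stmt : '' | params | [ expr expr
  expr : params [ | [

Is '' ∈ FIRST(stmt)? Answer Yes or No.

stmt has an ''-production, so stmt ⇒ ''.

Yes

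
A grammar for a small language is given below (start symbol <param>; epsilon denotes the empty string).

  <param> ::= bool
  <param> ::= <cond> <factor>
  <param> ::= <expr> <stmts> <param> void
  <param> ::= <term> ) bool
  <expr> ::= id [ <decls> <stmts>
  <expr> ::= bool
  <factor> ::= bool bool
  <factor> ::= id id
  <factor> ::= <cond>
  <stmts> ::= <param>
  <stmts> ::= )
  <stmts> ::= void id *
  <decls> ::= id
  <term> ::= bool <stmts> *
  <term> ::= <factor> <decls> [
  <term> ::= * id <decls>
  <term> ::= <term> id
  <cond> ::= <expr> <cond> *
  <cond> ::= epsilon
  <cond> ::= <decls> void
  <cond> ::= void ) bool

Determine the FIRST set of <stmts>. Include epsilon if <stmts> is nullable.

{ ), *, bool, id, void, epsilon }

From <stmts> ::= <param>: add FIRST(<param>) = { *, bool, id, void, epsilon } (including epsilon since <param> is nullable).
<stmts> ::= ) contributes {)}.
<stmts> ::= void id * contributes {void}.
Union: FIRST(<stmts>) = { ), *, bool, id, void, epsilon }.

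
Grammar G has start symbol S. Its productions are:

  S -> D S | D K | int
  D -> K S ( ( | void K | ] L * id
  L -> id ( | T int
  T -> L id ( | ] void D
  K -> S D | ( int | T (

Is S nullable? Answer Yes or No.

No nonterminal in this grammar is nullable.
No production of S has an RHS whose symbols are all nullable, so S is not nullable.

No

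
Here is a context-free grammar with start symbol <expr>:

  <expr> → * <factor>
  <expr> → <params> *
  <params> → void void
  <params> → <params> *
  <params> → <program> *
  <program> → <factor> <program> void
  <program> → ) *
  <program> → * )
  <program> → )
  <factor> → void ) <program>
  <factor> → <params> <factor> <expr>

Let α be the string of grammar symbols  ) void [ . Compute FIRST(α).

) is a terminal; add {)} and stop.

{ ) }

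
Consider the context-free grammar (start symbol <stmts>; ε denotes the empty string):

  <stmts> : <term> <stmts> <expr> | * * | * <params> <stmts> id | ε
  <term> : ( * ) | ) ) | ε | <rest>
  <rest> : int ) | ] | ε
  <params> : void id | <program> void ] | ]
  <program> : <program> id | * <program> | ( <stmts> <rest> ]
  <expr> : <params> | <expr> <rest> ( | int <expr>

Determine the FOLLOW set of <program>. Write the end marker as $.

In <params> : <program> void ]: add FIRST(void ]) = { void }.
In <program> : <program> id: add FIRST(id) = { id }.
In <program> : * <program>: <program> is at the end, add FOLLOW(<program>) = { id, void }.
Union: FOLLOW(<program>) = { id, void }.

{ id, void }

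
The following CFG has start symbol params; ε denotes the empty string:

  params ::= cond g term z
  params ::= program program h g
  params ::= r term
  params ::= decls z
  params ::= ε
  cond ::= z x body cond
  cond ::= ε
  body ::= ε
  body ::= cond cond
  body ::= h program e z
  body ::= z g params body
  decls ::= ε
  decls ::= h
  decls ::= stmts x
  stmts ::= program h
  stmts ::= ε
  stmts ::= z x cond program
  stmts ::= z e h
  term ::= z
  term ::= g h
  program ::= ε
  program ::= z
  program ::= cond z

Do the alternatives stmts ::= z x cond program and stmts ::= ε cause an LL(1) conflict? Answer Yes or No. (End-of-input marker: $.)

FIRST(z x cond program) = { z } and FIRST(ε) = { ε }.
The second is nullable but FOLLOW(stmts) = { x } is disjoint from FIRST of the first.

No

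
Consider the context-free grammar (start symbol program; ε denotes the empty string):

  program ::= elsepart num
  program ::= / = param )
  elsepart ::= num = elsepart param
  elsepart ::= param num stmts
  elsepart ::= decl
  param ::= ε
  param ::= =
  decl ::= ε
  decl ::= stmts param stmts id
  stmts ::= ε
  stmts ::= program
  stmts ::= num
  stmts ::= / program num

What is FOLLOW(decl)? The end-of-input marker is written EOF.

{ =, num }

In elsepart ::= decl: decl is at the end, add FOLLOW(elsepart) = { =, num }.
Union: FOLLOW(decl) = { =, num }.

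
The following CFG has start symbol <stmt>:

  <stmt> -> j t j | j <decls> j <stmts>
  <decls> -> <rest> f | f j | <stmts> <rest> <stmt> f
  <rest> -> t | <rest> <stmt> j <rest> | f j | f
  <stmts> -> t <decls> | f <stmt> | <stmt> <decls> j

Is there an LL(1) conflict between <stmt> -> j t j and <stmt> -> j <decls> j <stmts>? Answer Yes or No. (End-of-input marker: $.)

Yes

FIRST(j t j) = { j } and FIRST(j <decls> j <stmts>) = { j }.
Both contain j, so the two alternatives are not disjoint — LL(1) conflict.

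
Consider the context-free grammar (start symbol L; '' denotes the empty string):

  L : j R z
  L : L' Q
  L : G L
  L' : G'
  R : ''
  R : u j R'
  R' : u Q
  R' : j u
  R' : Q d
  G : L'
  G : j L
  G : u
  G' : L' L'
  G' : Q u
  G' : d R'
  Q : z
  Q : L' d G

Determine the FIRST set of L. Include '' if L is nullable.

{ d, j, u, z }

L : j R z contributes {j}.
From L : L' Q: add FIRST(L') = { d, z }.
From L : G L: add FIRST(G) = { d, j, u, z }.
Union: FIRST(L) = { d, j, u, z }.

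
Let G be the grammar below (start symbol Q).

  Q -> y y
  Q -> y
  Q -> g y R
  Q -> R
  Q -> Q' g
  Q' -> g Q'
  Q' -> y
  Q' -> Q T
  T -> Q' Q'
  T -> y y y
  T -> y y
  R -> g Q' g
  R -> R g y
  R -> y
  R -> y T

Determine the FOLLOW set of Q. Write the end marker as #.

Q is the start symbol, so # ∈ FOLLOW(Q).
In Q' -> Q T: add FIRST(T) = { g, y }.
Union: FOLLOW(Q) = { #, g, y }.

{ #, g, y }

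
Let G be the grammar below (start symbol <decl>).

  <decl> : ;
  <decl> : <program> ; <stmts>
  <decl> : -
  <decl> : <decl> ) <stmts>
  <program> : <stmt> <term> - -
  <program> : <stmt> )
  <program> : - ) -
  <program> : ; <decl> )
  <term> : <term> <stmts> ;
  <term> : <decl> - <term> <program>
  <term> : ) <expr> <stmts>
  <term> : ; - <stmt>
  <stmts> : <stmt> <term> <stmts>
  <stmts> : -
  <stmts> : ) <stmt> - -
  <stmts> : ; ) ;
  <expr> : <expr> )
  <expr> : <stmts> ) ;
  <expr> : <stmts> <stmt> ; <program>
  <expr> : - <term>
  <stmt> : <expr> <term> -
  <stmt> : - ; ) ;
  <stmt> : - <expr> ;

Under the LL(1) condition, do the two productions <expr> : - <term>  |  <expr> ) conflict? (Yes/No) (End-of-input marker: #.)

Yes

FIRST(- <term>) = { - } and FIRST(<expr> )) = { ), -, ; }.
Both contain -, so the two alternatives are not disjoint — LL(1) conflict.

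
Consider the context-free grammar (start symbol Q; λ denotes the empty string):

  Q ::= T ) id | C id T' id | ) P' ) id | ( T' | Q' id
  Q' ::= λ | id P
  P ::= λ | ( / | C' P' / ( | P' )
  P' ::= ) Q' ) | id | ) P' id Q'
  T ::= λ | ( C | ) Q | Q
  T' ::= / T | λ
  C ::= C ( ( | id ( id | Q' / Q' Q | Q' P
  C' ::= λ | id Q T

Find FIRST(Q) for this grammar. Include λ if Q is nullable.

From Q ::= T ) id: T nullable, take FIRST(T) ∪ {)} = { (, ), /, id }.
From Q ::= C id T' id: C nullable, take FIRST(C) ∪ {id} = { (, ), /, id }.
Q ::= ) P' ) id contributes {)}.
Q ::= ( T' contributes {(}.
From Q ::= Q' id: Q' nullable, take FIRST(Q') ∪ {id} = { id }.
Union: FIRST(Q) = { (, ), /, id }.

{ (, ), /, id }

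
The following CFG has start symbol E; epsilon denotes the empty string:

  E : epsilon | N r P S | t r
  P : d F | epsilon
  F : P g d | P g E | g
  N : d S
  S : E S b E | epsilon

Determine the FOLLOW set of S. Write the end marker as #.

In E : N r P S: S is at the end, add FOLLOW(E) = { #, b, d, g, r, t }.
In N : d S: S is at the end, add FOLLOW(N) = { r }.
In S : E S b E: add FIRST(b E) = { b }.
Union: FOLLOW(S) = { #, b, d, g, r, t }.

{ #, b, d, g, r, t }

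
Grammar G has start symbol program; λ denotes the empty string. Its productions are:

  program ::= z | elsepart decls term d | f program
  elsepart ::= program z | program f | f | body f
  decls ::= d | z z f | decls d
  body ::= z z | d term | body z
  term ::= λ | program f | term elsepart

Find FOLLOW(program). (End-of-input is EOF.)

{ EOF, f, z }

program is the start symbol, so EOF ∈ FOLLOW(program).
In program ::= f program: program is at the end, add FOLLOW(program) = { EOF, f, z }.
In elsepart ::= program z: add FIRST(z) = { z }.
In elsepart ::= program f: add FIRST(f) = { f }.
In term ::= program f: add FIRST(f) = { f }.
Union: FOLLOW(program) = { EOF, f, z }.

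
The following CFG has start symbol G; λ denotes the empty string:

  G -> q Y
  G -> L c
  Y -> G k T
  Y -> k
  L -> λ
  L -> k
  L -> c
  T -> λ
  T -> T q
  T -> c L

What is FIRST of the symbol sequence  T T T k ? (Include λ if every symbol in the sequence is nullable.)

Add FIRST(T)\{λ} = { c, q }; T is nullable, continue.
Add FIRST(T)\{λ} = { c, q }; T is nullable, continue.
Add FIRST(T)\{λ} = { c, q }; T is nullable, continue.
k is a terminal; add {k} and stop.

{ c, k, q }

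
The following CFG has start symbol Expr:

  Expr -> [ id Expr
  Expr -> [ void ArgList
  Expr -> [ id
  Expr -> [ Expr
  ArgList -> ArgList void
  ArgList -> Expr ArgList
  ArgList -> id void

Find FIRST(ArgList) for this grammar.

{ [, id }

From ArgList -> ArgList void: add FIRST(ArgList) = { [, id }.
From ArgList -> Expr ArgList: add FIRST(Expr) = { [ }.
ArgList -> id void contributes {id}.
Union: FIRST(ArgList) = { [, id }.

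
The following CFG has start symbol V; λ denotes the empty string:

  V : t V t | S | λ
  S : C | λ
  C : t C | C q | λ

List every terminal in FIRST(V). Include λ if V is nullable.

{ q, t, λ }

V : t V t contributes {t}.
From V : S: add FIRST(S) = { q, t, λ } (including λ since S is nullable).
V : λ contributes λ.
Union: FIRST(V) = { q, t, λ }.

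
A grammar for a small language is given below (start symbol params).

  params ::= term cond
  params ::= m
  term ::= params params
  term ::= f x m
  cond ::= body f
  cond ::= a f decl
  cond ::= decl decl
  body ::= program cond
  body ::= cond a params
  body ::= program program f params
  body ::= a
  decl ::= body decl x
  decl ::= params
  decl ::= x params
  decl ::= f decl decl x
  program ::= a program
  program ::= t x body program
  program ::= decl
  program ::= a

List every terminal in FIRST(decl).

{ a, f, m, t, x }

From decl ::= body decl x: add FIRST(body) = { a, f, m, t, x }.
From decl ::= params: add FIRST(params) = { f, m }.
decl ::= x params contributes {x}.
decl ::= f decl decl x contributes {f}.
Union: FIRST(decl) = { a, f, m, t, x }.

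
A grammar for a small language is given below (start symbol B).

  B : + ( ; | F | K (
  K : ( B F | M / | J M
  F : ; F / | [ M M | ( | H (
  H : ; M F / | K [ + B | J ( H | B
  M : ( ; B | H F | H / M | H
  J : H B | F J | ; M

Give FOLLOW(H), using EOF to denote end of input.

In F : H (: add FIRST(() = { ( }.
In H : J ( H: H is at the end, add FOLLOW(H) = { EOF, (, +, /, ;, [ }.
In M : H F: add FIRST(F) = { (, +, ;, [ }.
In M : H / M: add FIRST(/ M) = { / }.
In M : H: H is at the end, add FOLLOW(M) = { EOF, (, +, /, ;, [ }.
In J : H B: add FIRST(B) = { (, +, ;, [ }.
Union: FOLLOW(H) = { EOF, (, +, /, ;, [ }.

{ EOF, (, +, /, ;, [ }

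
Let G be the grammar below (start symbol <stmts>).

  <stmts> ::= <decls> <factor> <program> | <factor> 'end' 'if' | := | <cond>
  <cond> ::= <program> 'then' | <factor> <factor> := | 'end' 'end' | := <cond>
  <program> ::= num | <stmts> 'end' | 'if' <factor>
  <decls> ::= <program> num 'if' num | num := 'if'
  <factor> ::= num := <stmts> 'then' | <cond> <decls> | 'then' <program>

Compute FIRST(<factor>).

<factor> ::= num := <stmts> 'then' contributes {num}.
From <factor> ::= <cond> <decls>: add FIRST(<cond>) = { 'end', 'if', 'then', :=, num }.
<factor> ::= 'then' <program> contributes {'then'}.
Union: FIRST(<factor>) = { 'end', 'if', 'then', :=, num }.

{ 'end', 'if', 'then', :=, num }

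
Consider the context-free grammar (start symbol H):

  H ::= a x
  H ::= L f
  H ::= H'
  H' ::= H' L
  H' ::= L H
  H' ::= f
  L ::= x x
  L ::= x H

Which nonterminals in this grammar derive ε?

{ } (none)

No nonterminal has an empty production or an RHS whose symbols are all nullable.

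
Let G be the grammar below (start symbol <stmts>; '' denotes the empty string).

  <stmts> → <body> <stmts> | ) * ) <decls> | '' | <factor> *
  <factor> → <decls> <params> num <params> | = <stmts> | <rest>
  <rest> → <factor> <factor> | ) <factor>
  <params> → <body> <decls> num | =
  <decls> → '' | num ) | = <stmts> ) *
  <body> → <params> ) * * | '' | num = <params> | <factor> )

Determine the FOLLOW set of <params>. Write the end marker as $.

{ $, ), *, =, num }

In <factor> → <decls> <params> num <params>: add FIRST(num <params>) = { num }.
In <factor> → <decls> <params> num <params>: <params> is at the end, add FOLLOW(<factor>) = { ), *, =, num }.
In <body> → <params> ) * *: add FIRST() * *) = { ) }.
In <body> → num = <params>: <params> is at the end, add FOLLOW(<body>) = { $, ), *, =, num }.
Union: FOLLOW(<params>) = { $, ), *, =, num }.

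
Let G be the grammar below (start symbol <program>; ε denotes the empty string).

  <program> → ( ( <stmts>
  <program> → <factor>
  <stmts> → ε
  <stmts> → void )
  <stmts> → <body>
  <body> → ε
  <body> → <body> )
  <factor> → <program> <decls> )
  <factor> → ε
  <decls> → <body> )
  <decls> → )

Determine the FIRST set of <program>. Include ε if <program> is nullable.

<program> → ( ( <stmts> contributes {(}.
From <program> → <factor>: add FIRST(<factor>) = { (, ), ε } (including ε since <factor> is nullable).
Union: FIRST(<program>) = { (, ), ε }.

{ (, ), ε }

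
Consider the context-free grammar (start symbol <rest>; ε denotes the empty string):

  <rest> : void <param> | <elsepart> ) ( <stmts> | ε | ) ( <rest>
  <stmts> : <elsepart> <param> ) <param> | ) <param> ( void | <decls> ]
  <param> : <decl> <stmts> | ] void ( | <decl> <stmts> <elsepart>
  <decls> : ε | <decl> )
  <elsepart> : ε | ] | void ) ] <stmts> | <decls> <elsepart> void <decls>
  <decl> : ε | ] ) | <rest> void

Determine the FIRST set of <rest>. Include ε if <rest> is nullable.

<rest> : void <param> contributes {void}.
From <rest> : <elsepart> ) ( <stmts>: <elsepart> nullable, take FIRST(<elsepart>) ∪ {)} = { ), ], void }.
<rest> : ε contributes ε.
<rest> : ) ( <rest> contributes {)}.
Union: FIRST(<rest>) = { ), ], void, ε }.

{ ), ], void, ε }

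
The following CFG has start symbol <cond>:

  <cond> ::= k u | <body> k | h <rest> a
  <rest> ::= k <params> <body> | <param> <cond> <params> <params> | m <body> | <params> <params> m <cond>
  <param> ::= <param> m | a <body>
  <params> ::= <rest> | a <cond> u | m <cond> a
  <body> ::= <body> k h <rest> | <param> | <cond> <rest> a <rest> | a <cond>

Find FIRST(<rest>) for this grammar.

{ a, k, m }

<rest> ::= k <params> <body> contributes {k}.
From <rest> ::= <param> <cond> <params> <params>: add FIRST(<param>) = { a }.
<rest> ::= m <body> contributes {m}.
From <rest> ::= <params> <params> m <cond>: add FIRST(<params>) = { a, k, m }.
Union: FIRST(<rest>) = { a, k, m }.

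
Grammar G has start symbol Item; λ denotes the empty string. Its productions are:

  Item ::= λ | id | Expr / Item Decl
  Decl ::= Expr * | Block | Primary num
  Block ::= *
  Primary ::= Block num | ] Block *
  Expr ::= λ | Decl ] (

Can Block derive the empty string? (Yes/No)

No

Nullable nonterminals: Expr, Item.
No production of Block has an RHS whose symbols are all nullable, so Block is not nullable.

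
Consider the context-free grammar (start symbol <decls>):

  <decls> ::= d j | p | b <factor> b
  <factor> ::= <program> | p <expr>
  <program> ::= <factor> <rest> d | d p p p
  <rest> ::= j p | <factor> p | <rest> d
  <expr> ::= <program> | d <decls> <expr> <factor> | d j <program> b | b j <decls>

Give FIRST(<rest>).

{ d, j, p }

<rest> ::= j p contributes {j}.
From <rest> ::= <factor> p: add FIRST(<factor>) = { d, p }.
From <rest> ::= <rest> d: add FIRST(<rest>) = { d, j, p }.
Union: FIRST(<rest>) = { d, j, p }.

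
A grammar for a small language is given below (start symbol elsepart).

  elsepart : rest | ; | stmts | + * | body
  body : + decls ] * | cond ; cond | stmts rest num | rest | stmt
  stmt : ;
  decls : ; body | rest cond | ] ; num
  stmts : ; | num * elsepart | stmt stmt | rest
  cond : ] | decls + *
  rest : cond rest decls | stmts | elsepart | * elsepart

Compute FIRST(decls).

decls : ; body contributes {;}.
From decls : rest cond: add FIRST(rest) = { *, +, ;, ], num }.
decls : ] ; num contributes {]}.
Union: FIRST(decls) = { *, +, ;, ], num }.

{ *, +, ;, ], num }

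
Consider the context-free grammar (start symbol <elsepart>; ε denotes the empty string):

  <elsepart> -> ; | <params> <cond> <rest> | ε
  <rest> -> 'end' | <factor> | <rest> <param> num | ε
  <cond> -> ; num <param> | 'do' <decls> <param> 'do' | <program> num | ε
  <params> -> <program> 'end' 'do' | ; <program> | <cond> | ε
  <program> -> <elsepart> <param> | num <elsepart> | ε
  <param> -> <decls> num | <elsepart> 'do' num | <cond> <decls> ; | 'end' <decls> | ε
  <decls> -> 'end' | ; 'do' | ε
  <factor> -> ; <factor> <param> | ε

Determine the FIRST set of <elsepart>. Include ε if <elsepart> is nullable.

<elsepart> -> ; contributes {;}.
From <elsepart> -> <params> <cond> <rest>: <params>, <cond>, <rest> nullable, take FIRST(<params>) ∪ FIRST(<cond>) ∪ FIRST(<rest>) = { 'do', 'end', ;, num }; also ε since the whole RHS is nullable.
<elsepart> -> ε contributes ε.
Union: FIRST(<elsepart>) = { 'do', 'end', ;, num, ε }.

{ 'do', 'end', ;, num, ε }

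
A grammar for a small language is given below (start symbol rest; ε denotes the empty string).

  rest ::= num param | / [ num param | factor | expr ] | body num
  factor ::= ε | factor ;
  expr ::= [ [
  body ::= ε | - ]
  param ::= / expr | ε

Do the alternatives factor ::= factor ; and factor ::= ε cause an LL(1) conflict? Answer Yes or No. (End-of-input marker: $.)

FIRST(factor ;) = { ; } and FIRST(ε) = { ε }.
The second alternative is nullable and FOLLOW(factor) = { $, ; } shares ; with FIRST of the first — conflict.

Yes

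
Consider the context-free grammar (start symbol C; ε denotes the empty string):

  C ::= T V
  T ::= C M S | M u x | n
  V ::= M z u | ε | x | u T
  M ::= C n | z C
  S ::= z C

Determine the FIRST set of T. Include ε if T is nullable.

{ n, z }

From T ::= C M S: add FIRST(C) = { n, z }.
From T ::= M u x: add FIRST(M) = { n, z }.
T ::= n contributes {n}.
Union: FIRST(T) = { n, z }.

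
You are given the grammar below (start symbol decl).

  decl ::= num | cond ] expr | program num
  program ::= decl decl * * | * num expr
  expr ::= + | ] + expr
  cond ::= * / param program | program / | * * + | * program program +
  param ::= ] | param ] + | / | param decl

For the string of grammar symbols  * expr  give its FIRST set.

* is a terminal; add {*} and stop.

{ * }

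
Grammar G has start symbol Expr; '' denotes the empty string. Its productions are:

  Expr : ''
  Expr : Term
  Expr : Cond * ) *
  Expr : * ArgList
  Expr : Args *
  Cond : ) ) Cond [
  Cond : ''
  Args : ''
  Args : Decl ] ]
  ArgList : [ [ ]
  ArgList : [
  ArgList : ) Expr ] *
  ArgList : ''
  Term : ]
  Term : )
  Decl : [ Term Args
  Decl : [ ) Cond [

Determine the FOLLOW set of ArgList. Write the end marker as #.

{ #, ] }

In Expr : * ArgList: ArgList is at the end, add FOLLOW(Expr) = { #, ] }.
Union: FOLLOW(ArgList) = { #, ] }.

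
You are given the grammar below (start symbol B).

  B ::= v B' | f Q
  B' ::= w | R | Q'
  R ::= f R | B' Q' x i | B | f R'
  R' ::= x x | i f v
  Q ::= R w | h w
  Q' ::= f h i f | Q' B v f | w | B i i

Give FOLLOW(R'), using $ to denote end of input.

{ $, f, i, v, w }

In R ::= f R': R' is at the end, add FOLLOW(R) = { $, f, i, v, w }.
Union: FOLLOW(R') = { $, f, i, v, w }.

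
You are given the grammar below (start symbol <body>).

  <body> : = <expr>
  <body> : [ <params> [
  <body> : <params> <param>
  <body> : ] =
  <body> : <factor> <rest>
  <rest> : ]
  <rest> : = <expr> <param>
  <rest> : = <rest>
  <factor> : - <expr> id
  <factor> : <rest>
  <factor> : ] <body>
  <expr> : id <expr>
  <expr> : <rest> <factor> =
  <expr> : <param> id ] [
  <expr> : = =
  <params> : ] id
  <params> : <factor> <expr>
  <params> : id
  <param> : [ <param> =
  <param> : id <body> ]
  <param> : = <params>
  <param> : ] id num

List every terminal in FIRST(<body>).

{ -, =, [, ], id }

<body> : = <expr> contributes {=}.
<body> : [ <params> [ contributes {[}.
From <body> : <params> <param>: add FIRST(<params>) = { -, =, ], id }.
<body> : ] = contributes {]}.
From <body> : <factor> <rest>: add FIRST(<factor>) = { -, =, ] }.
Union: FIRST(<body>) = { -, =, [, ], id }.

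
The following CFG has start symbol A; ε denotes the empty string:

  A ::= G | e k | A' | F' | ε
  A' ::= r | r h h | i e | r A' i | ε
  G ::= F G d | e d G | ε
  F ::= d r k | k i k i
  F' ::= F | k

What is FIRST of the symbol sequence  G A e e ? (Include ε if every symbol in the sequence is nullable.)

Add FIRST(G)\{ε} = { d, e, k }; G is nullable, continue.
Add FIRST(A)\{ε} = { d, e, i, k, r }; A is nullable, continue.
e is a terminal; add {e} and stop.

{ d, e, i, k, r }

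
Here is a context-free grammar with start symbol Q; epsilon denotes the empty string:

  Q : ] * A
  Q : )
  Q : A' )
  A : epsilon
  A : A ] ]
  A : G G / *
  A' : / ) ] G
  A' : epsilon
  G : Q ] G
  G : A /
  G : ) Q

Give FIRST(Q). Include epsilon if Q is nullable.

Q : ] * A contributes {]}.
Q : ) contributes {)}.
From Q : A' ): A' nullable, take FIRST(A') ∪ {)} = { ), / }.
Union: FIRST(Q) = { ), /, ] }.

{ ), /, ] }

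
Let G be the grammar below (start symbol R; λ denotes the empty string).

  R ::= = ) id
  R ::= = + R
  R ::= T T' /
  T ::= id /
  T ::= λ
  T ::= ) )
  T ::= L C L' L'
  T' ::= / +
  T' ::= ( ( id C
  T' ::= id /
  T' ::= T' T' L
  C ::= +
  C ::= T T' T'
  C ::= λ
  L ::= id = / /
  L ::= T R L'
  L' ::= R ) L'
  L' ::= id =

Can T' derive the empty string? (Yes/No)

Nullable nonterminals: C, T.
No production of T' has an RHS whose symbols are all nullable, so T' is not nullable.

No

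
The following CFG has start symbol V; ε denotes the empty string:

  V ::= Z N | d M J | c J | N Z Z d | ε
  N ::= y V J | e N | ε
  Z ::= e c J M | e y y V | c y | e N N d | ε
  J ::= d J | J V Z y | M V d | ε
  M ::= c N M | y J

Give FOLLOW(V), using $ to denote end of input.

V is the start symbol, so $ ∈ FOLLOW(V).
In N ::= y V J: add FIRST(J)\{ε} = { c, d, e, y }.
  Since J is nullable, also add FOLLOW(N) = { $, c, d, e, y }.
In Z ::= e y y V: V is at the end, add FOLLOW(Z) = { $, c, d, e, y }.
In J ::= J V Z y: add FIRST(Z y) = { c, e, y }.
In J ::= M V d: add FIRST(d) = { d }.
Union: FOLLOW(V) = { $, c, d, e, y }.

{ $, c, d, e, y }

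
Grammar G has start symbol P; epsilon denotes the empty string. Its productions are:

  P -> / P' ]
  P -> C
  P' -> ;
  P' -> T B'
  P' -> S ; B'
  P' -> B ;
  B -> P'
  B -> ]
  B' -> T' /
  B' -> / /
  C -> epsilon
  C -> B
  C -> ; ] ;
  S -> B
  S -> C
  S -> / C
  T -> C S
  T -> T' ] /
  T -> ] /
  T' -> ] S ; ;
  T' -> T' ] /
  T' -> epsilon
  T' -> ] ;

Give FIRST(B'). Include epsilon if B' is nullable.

From B' -> T' /: T' nullable, take FIRST(T') ∪ {/} = { /, ] }.
B' -> / / contributes {/}.
Union: FIRST(B') = { /, ] }.

{ /, ] }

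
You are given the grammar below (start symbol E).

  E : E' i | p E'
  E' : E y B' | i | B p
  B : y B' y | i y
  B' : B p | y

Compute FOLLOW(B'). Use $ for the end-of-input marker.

In E' : E y B': B' is at the end, add FOLLOW(E') = { $, i, y }.
In B : y B' y: add FIRST(y) = { y }.
Union: FOLLOW(B') = { $, i, y }.

{ $, i, y }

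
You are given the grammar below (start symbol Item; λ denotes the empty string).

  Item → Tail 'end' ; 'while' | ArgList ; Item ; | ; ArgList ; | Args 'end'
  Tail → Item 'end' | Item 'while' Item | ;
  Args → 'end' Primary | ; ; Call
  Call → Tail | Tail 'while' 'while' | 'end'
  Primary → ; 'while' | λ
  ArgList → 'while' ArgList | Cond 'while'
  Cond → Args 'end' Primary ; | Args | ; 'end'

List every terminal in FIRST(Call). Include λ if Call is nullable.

{ 'end', 'while', ; }

From Call → Tail: add FIRST(Tail) = { 'end', 'while', ; }.
From Call → Tail 'while' 'while': add FIRST(Tail) = { 'end', 'while', ; }.
Call → 'end' contributes {'end'}.
Union: FIRST(Call) = { 'end', 'while', ; }.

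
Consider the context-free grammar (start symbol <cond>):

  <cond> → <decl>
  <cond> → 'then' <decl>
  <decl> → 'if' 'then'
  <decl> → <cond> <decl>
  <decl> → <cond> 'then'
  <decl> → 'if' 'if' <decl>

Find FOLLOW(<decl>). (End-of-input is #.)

In <cond> → <decl>: <decl> is at the end, add FOLLOW(<cond>) = { #, 'if', 'then' }.
In <cond> → 'then' <decl>: <decl> is at the end, add FOLLOW(<cond>) = { #, 'if', 'then' }.
In <decl> → <cond> <decl>: <decl> is at the end, add FOLLOW(<decl>) = { #, 'if', 'then' }.
In <decl> → 'if' 'if' <decl>: <decl> is at the end, add FOLLOW(<decl>) = { #, 'if', 'then' }.
Union: FOLLOW(<decl>) = { #, 'if', 'then' }.

{ #, 'if', 'then' }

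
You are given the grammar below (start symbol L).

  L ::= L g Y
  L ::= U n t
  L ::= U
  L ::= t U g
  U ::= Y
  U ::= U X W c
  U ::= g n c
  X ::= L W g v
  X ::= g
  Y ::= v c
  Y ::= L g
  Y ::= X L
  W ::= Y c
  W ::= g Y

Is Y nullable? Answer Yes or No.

No nonterminal in this grammar is nullable.
No production of Y has an RHS whose symbols are all nullable, so Y is not nullable.

No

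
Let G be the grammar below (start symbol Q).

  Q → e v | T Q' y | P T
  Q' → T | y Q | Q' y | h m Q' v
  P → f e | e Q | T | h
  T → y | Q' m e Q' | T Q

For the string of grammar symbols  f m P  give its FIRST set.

{ f }

f is a terminal; add {f} and stop.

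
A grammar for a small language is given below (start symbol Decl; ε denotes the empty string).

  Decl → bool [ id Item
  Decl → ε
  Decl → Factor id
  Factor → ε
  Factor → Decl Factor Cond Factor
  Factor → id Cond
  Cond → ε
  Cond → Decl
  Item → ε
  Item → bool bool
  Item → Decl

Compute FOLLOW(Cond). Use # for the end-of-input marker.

{ bool, id }

In Factor → Decl Factor Cond Factor: add FIRST(Factor)\{ε} = { bool, id }.
  Since Factor is nullable, also add FOLLOW(Factor) = { bool, id }.
In Factor → id Cond: Cond is at the end, add FOLLOW(Factor) = { bool, id }.
Union: FOLLOW(Cond) = { bool, id }.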